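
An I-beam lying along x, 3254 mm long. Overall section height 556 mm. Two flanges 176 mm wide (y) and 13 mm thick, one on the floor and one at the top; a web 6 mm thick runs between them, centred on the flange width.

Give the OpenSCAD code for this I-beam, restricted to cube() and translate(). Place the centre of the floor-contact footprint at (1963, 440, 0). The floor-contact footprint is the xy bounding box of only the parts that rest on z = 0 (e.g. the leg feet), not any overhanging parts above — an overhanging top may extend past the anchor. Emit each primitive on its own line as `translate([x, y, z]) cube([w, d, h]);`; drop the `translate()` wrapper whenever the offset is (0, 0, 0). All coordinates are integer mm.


translate([336, 352, 0]) cube([3254, 176, 13]);
translate([336, 437, 13]) cube([3254, 6, 530]);
translate([336, 352, 543]) cube([3254, 176, 13]);


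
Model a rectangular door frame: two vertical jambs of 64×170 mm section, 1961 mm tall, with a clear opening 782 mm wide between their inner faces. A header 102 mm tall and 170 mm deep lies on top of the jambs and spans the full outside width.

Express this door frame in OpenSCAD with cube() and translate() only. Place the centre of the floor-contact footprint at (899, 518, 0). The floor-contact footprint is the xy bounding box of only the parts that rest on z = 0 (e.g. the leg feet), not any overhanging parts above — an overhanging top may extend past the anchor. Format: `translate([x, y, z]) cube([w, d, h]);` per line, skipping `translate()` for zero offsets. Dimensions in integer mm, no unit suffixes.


translate([444, 433, 0]) cube([64, 170, 1961]);
translate([1290, 433, 0]) cube([64, 170, 1961]);
translate([444, 433, 1961]) cube([910, 170, 102]);


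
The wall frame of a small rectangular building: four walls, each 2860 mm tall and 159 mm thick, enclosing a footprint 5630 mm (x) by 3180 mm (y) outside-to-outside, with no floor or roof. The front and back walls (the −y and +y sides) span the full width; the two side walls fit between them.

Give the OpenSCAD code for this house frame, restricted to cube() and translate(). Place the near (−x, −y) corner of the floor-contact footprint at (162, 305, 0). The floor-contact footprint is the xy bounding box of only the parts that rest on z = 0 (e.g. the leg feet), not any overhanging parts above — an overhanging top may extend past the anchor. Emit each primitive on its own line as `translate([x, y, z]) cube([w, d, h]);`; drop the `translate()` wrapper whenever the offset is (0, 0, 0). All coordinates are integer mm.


translate([162, 305, 0]) cube([5630, 159, 2860]);
translate([162, 3326, 0]) cube([5630, 159, 2860]);
translate([162, 464, 0]) cube([159, 2862, 2860]);
translate([5633, 464, 0]) cube([159, 2862, 2860]);


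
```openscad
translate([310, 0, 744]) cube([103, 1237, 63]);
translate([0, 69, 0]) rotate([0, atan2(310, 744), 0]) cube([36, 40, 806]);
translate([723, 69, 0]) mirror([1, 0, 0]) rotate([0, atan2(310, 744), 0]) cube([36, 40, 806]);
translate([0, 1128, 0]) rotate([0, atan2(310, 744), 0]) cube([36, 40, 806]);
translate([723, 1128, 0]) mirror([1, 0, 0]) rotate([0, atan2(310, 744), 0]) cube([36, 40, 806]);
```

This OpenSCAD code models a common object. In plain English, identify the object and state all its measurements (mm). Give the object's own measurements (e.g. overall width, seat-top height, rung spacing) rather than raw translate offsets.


A sawhorse. A 103×1237×63 mm beam (x, y, z) sits on two A-frame leg pairs. Each pair is two raked legs of 36×40 mm section (40 mm along y) splaying symmetrically in x. Each leg rises 744 mm vertically over 310 mm of horizontal reach and is 806 mm long along its own axis. Every leg's outer bottom edge rests on the floor and its outer top edge meets a bottom edge of the beam — the left legs (tilting toward +x) meet the beam's −x bottom edge, the right legs (their mirror images, tilting toward −x) meet its +x bottom edge — so the leg tops tuck under the beam, the beam's underside is 744 mm above the floor, and the feet are 723 mm apart outside-to-outside with the beam centred between them. The two leg pairs are set in 69 mm from either end of the beam.


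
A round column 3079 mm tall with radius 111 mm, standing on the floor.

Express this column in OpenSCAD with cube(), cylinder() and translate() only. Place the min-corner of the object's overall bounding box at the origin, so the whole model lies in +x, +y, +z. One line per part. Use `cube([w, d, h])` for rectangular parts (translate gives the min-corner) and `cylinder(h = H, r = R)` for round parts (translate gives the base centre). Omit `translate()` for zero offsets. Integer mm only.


translate([111, 111, 0]) cylinder(h = 3079, r = 111);


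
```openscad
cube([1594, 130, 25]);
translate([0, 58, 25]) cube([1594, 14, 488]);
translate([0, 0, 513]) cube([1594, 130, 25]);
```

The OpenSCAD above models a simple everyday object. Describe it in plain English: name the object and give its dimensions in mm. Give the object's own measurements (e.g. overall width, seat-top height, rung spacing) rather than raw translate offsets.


An I-beam lying along x, 1594 mm long. Overall section height 538 mm. Two flanges 130 mm wide (y) and 25 mm thick, one on the floor and one at the top; a web 14 mm thick runs between them, centred on the flange width.


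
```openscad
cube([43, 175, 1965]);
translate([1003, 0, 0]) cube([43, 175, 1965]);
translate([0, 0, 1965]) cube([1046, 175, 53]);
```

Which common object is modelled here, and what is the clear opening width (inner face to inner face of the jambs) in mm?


A door frame. The clear opening width is 960 mm.

Two 1965 mm tall posts with a header on top — a door frame. The left jamb is 43 mm wide at x = 0; the right jamb starts at x = 1003. The clear opening is 1003 − 43 = 960 mm.


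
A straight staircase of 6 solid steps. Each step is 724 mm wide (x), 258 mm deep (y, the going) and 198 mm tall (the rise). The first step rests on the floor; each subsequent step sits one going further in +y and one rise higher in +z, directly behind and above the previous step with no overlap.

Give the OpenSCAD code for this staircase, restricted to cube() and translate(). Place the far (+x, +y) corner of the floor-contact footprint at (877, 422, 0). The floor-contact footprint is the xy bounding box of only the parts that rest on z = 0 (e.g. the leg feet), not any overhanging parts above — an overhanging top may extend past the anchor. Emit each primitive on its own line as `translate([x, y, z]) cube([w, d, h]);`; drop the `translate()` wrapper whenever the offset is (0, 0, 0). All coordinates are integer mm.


translate([153, 164, 0]) cube([724, 258, 198]);
translate([153, 422, 198]) cube([724, 258, 198]);
translate([153, 680, 396]) cube([724, 258, 198]);
translate([153, 938, 594]) cube([724, 258, 198]);
translate([153, 1196, 792]) cube([724, 258, 198]);
translate([153, 1454, 990]) cube([724, 258, 198]);


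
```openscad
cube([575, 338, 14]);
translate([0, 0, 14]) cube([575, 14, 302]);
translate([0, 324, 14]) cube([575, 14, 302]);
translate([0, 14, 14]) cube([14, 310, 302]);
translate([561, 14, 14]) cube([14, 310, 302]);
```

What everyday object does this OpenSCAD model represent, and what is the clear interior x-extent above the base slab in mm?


An open box. The internal width is 547 mm.

A 575×338 base slab with four walls standing on it — an open box. The base is 575 mm wide and the walls are 14 mm thick, so the internal width is 575 − 2 × 14 = 547 mm.


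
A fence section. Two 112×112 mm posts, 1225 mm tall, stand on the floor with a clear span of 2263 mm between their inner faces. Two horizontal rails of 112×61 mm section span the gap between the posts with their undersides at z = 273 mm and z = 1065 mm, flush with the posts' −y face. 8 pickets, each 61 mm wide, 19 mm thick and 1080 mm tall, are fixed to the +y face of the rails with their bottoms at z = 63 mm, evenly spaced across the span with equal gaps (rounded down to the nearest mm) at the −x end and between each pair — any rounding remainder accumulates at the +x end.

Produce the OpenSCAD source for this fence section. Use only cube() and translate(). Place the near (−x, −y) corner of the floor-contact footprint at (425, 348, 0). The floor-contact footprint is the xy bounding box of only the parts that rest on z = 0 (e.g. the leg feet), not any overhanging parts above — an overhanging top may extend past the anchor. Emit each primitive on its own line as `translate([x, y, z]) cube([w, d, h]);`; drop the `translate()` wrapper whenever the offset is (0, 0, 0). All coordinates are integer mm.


translate([425, 348, 0]) cube([112, 112, 1225]);
translate([2800, 348, 0]) cube([112, 112, 1225]);
translate([537, 348, 273]) cube([2263, 112, 61]);
translate([537, 348, 1065]) cube([2263, 112, 61]);
translate([734, 460, 63]) cube([61, 19, 1080]);
translate([992, 460, 63]) cube([61, 19, 1080]);
translate([1250, 460, 63]) cube([61, 19, 1080]);
translate([1508, 460, 63]) cube([61, 19, 1080]);
translate([1766, 460, 63]) cube([61, 19, 1080]);
translate([2024, 460, 63]) cube([61, 19, 1080]);
translate([2282, 460, 63]) cube([61, 19, 1080]);
translate([2540, 460, 63]) cube([61, 19, 1080]);


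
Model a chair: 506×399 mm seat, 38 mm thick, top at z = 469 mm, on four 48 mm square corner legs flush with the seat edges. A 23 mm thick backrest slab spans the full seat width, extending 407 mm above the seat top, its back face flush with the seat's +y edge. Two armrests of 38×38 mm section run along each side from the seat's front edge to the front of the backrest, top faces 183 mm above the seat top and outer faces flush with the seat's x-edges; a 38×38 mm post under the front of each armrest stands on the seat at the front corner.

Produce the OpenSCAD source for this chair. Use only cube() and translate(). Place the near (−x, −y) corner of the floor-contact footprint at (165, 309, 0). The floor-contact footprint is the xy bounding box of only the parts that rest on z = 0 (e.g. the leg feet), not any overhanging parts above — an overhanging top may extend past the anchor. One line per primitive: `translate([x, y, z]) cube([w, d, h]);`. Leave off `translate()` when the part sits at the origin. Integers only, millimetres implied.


translate([165, 309, 431]) cube([506, 399, 38]);
translate([165, 309, 0]) cube([48, 48, 431]);
translate([623, 309, 0]) cube([48, 48, 431]);
translate([165, 660, 0]) cube([48, 48, 431]);
translate([623, 660, 0]) cube([48, 48, 431]);
translate([165, 685, 469]) cube([506, 23, 407]);
translate([165, 309, 614]) cube([38, 376, 38]);
translate([633, 309, 614]) cube([38, 376, 38]);
translate([165, 309, 469]) cube([38, 38, 145]);
translate([633, 309, 469]) cube([38, 38, 145]);


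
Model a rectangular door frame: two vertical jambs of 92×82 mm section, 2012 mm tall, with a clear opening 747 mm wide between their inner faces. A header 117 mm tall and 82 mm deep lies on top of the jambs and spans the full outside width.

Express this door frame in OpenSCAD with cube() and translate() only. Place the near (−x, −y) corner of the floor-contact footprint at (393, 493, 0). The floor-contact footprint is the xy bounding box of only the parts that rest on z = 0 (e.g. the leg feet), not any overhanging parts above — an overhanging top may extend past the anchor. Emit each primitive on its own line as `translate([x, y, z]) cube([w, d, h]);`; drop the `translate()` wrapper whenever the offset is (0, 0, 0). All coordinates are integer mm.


translate([393, 493, 0]) cube([92, 82, 2012]);
translate([1232, 493, 0]) cube([92, 82, 2012]);
translate([393, 493, 2012]) cube([931, 82, 117]);


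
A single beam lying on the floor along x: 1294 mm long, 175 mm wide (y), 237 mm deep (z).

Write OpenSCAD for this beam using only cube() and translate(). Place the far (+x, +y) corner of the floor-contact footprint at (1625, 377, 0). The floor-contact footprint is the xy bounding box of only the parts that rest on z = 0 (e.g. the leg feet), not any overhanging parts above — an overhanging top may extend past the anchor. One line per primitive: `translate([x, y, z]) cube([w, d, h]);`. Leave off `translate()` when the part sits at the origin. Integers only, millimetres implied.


translate([331, 202, 0]) cube([1294, 175, 237]);


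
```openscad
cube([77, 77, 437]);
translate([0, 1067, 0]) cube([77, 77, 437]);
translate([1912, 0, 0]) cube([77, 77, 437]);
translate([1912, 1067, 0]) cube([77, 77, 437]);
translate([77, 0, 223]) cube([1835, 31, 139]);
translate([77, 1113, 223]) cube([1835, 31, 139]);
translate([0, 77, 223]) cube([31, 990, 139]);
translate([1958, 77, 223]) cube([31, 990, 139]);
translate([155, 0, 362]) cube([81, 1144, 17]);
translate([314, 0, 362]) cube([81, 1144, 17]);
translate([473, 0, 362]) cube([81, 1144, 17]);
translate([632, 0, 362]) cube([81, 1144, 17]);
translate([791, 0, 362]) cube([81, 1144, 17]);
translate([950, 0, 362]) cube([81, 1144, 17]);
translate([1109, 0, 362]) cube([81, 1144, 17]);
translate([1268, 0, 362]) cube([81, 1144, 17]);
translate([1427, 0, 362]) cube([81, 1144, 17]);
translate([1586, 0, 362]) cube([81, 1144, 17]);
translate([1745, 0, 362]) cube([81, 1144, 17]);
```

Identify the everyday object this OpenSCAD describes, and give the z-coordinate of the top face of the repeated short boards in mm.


A bed frame. The slat-top height is 379 mm.

Four posts, four rails, and a row of slats — a bed frame. Slats sit on the rails at z = 223 + 139 = 362; with slat thickness 17, the top is 379 mm.


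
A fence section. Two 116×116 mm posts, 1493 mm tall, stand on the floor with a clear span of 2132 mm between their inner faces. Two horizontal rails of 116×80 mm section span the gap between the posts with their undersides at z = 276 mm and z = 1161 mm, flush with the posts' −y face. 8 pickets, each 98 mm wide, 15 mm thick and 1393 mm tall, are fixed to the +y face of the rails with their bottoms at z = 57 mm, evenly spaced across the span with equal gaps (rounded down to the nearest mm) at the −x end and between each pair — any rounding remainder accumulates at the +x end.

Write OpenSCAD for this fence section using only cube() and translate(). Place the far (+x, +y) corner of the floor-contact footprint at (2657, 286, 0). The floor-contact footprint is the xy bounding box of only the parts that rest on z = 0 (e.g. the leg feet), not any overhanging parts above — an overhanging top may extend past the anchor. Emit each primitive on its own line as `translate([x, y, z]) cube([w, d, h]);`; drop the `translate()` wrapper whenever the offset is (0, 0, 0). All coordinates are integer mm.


translate([293, 170, 0]) cube([116, 116, 1493]);
translate([2541, 170, 0]) cube([116, 116, 1493]);
translate([409, 170, 276]) cube([2132, 116, 80]);
translate([409, 170, 1161]) cube([2132, 116, 80]);
translate([558, 286, 57]) cube([98, 15, 1393]);
translate([805, 286, 57]) cube([98, 15, 1393]);
translate([1052, 286, 57]) cube([98, 15, 1393]);
translate([1299, 286, 57]) cube([98, 15, 1393]);
translate([1546, 286, 57]) cube([98, 15, 1393]);
translate([1793, 286, 57]) cube([98, 15, 1393]);
translate([2040, 286, 57]) cube([98, 15, 1393]);
translate([2287, 286, 57]) cube([98, 15, 1393]);


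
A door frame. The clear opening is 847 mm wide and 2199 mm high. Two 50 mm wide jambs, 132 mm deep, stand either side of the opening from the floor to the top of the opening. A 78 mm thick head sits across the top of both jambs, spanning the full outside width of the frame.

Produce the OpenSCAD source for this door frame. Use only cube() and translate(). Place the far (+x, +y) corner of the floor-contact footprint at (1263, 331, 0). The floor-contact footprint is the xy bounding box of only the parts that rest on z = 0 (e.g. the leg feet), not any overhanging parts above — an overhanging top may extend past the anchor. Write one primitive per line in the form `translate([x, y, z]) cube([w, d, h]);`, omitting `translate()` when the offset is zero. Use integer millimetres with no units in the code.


translate([316, 199, 0]) cube([50, 132, 2199]);
translate([1213, 199, 0]) cube([50, 132, 2199]);
translate([316, 199, 2199]) cube([947, 132, 78]);


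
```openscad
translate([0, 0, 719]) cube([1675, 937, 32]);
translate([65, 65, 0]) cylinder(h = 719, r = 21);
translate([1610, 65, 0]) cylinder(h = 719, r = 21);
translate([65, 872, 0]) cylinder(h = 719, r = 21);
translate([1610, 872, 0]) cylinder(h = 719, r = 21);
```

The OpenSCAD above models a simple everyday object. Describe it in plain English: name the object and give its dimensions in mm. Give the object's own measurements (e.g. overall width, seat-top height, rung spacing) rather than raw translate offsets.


A rectangular dining table. The top is 1675×937×32 mm with its upper surface at z = 751 mm. It stands on four round legs of 42 mm diameter, each leg's bounding box inset 44 mm from the nearest pair of top edges, running from the floor to the underside of the top.


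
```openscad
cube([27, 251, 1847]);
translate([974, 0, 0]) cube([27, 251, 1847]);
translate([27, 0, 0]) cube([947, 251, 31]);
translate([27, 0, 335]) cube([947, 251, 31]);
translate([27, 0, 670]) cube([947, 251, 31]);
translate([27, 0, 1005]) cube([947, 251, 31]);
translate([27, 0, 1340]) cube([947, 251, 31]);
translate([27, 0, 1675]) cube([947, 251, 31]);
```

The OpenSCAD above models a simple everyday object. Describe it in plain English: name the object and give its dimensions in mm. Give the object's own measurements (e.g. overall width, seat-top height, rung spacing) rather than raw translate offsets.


An open bookshelf. Two side panels, each 27 mm thick, 251 mm deep and 1847 mm tall, stand 1001 mm apart (outside-to-outside). Between them sit 6 shelves, each 31 mm thick and 251 mm deep, spanning the full gap between the sides. The bottom shelf rests on the floor (its underside at z = 0) and the clear gap between one shelf's top and the next shelf's underside is 304 mm.


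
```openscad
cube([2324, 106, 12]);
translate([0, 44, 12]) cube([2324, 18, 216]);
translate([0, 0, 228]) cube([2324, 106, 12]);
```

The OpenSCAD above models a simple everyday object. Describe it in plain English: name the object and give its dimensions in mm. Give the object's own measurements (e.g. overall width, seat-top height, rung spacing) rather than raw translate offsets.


An I-beam lying along x, 2324 mm long. Overall section height 240 mm. Two flanges 106 mm wide (y) and 12 mm thick, one on the floor and one at the top; a web 18 mm thick runs between them, centred on the flange width.


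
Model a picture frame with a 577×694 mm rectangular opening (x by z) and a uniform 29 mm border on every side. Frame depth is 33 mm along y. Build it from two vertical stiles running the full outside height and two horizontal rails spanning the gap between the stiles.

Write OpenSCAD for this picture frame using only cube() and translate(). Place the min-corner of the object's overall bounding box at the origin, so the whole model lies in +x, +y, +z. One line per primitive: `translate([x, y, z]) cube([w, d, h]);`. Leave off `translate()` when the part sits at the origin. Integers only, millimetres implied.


cube([29, 33, 752]);
translate([606, 0, 0]) cube([29, 33, 752]);
translate([29, 0, 0]) cube([577, 33, 29]);
translate([29, 0, 723]) cube([577, 33, 29]);


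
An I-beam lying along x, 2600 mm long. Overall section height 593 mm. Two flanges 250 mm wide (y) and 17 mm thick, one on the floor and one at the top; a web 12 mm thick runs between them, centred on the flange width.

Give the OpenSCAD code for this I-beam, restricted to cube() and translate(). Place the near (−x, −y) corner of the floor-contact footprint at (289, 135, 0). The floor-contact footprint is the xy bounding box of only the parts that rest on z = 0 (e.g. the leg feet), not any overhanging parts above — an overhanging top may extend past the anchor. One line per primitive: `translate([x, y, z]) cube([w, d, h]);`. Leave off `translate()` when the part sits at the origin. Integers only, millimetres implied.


translate([289, 135, 0]) cube([2600, 250, 17]);
translate([289, 254, 17]) cube([2600, 12, 559]);
translate([289, 135, 576]) cube([2600, 250, 17]);


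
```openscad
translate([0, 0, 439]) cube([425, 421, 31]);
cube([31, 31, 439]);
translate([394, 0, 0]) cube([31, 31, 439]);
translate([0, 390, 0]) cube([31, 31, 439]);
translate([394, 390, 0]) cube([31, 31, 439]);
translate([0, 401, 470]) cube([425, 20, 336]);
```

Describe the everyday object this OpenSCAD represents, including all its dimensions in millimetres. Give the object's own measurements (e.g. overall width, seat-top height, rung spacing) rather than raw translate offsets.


A chair. The seat is a 425×421×31 mm slab with its top at z = 470 mm, on four 31×31 mm corner legs (flush with the seat edges, standing on z = 0). A flat backrest 20 mm thick, 336 mm tall, spans the full seat width and rises from the seat top along its +y edge, rear face flush with the rear of the seat.


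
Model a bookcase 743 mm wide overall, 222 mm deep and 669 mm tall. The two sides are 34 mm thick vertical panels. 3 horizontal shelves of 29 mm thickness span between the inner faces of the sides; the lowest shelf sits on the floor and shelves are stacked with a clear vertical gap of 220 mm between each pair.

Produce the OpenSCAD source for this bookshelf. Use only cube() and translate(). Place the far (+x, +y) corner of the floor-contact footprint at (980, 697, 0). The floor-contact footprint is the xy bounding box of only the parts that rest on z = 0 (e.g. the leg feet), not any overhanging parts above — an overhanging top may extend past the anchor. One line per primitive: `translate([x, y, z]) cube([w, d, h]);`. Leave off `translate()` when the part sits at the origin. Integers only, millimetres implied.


translate([237, 475, 0]) cube([34, 222, 669]);
translate([946, 475, 0]) cube([34, 222, 669]);
translate([271, 475, 0]) cube([675, 222, 29]);
translate([271, 475, 249]) cube([675, 222, 29]);
translate([271, 475, 498]) cube([675, 222, 29]);


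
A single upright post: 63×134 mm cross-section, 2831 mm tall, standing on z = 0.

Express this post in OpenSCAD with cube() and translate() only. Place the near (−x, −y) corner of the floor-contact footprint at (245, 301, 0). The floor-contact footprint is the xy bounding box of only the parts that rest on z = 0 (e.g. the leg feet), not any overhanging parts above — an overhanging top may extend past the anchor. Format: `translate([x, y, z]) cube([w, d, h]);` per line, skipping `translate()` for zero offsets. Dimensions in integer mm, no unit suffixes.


translate([245, 301, 0]) cube([63, 134, 2831]);


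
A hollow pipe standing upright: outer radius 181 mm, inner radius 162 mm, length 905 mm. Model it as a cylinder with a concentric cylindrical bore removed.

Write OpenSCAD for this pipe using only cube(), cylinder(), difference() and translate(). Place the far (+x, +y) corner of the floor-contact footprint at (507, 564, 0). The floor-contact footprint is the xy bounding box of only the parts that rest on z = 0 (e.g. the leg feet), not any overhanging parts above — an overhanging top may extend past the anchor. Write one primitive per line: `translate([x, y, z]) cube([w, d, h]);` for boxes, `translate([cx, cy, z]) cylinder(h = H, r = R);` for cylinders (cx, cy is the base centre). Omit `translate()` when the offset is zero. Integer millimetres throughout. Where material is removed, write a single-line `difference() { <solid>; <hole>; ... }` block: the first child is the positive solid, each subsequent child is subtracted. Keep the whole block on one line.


difference() { translate([326, 383, 0]) cylinder(h = 905, r = 181); translate([326, 383, 0]) cylinder(h = 905, r = 162); }


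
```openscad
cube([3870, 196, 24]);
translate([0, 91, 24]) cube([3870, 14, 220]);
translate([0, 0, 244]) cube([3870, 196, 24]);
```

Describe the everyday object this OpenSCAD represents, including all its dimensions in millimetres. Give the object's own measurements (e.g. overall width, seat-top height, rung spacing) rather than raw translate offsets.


An I-beam lying along x, 3870 mm long. Overall section height 268 mm. Two flanges 196 mm wide (y) and 24 mm thick, one on the floor and one at the top; a web 14 mm thick runs between them, centred on the flange width.


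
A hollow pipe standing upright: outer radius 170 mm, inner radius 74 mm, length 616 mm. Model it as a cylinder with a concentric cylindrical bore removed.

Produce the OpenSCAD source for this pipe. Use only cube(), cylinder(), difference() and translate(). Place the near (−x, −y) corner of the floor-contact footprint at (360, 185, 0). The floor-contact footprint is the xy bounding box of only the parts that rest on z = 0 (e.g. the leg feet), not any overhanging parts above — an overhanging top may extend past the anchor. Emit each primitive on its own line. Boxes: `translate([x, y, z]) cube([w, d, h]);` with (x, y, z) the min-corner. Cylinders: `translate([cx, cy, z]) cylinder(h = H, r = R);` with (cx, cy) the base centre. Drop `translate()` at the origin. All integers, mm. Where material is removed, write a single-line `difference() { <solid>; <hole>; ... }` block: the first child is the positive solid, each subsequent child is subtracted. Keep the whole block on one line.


difference() { translate([530, 355, 0]) cylinder(h = 616, r = 170); translate([530, 355, 0]) cylinder(h = 616, r = 74); }


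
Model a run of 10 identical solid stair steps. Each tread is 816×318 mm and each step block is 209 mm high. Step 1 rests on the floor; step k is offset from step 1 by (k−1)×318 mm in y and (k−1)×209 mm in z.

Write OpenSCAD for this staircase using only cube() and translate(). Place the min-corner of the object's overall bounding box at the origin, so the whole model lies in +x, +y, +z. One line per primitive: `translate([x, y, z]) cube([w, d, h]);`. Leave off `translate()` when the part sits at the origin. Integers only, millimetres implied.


cube([816, 318, 209]);
translate([0, 318, 209]) cube([816, 318, 209]);
translate([0, 636, 418]) cube([816, 318, 209]);
translate([0, 954, 627]) cube([816, 318, 209]);
translate([0, 1272, 836]) cube([816, 318, 209]);
translate([0, 1590, 1045]) cube([816, 318, 209]);
translate([0, 1908, 1254]) cube([816, 318, 209]);
translate([0, 2226, 1463]) cube([816, 318, 209]);
translate([0, 2544, 1672]) cube([816, 318, 209]);
translate([0, 2862, 1881]) cube([816, 318, 209]);


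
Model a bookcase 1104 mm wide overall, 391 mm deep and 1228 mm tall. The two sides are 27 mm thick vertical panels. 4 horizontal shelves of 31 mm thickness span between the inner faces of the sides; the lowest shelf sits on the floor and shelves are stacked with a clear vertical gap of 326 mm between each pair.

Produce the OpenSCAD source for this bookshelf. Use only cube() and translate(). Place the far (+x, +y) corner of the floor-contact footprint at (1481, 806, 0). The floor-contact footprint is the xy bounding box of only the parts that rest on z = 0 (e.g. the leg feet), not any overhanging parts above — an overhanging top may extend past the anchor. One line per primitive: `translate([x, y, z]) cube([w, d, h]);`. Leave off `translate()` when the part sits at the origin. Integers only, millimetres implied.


translate([377, 415, 0]) cube([27, 391, 1228]);
translate([1454, 415, 0]) cube([27, 391, 1228]);
translate([404, 415, 0]) cube([1050, 391, 31]);
translate([404, 415, 357]) cube([1050, 391, 31]);
translate([404, 415, 714]) cube([1050, 391, 31]);
translate([404, 415, 1071]) cube([1050, 391, 31]);


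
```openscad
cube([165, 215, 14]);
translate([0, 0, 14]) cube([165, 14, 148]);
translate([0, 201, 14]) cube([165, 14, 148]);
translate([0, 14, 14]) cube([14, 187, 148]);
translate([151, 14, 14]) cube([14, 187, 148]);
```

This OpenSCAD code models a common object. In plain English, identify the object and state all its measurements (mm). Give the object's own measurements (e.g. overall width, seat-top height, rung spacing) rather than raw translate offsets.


An open-topped rectangular box: outside dimensions 165×215×162 mm, with a uniform wall and base thickness of 14 mm. The base is a full 165×215 slab on the floor; four walls sit on top of the base. The front and back walls (the −y and +y sides) span the full width; the two side walls fit between them.


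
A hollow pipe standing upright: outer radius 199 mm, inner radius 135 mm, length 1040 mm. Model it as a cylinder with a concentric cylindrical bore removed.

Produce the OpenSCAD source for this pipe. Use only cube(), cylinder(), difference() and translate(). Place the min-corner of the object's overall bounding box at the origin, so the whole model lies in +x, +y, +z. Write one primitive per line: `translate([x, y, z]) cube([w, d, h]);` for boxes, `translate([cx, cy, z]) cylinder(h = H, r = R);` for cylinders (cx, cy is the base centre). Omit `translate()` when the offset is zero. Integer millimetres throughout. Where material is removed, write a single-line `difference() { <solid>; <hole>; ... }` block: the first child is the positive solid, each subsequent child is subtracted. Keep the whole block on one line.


difference() { translate([199, 199, 0]) cylinder(h = 1040, r = 199); translate([199, 199, 0]) cylinder(h = 1040, r = 135); }


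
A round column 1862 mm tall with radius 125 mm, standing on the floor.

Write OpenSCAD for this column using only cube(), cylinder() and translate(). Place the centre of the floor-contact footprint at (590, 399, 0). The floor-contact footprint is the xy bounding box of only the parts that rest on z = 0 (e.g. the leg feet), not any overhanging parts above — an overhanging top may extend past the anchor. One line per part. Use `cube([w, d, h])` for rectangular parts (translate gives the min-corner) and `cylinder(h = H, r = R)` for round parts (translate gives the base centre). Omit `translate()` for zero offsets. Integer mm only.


translate([590, 399, 0]) cylinder(h = 1862, r = 125);


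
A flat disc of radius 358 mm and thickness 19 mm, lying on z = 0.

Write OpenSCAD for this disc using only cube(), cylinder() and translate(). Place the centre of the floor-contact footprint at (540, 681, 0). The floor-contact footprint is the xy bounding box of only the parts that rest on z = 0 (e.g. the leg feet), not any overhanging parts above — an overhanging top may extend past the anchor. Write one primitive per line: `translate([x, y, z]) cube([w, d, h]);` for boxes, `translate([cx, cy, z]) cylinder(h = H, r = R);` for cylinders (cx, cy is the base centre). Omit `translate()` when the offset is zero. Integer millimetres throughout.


translate([540, 681, 0]) cylinder(h = 19, r = 358);


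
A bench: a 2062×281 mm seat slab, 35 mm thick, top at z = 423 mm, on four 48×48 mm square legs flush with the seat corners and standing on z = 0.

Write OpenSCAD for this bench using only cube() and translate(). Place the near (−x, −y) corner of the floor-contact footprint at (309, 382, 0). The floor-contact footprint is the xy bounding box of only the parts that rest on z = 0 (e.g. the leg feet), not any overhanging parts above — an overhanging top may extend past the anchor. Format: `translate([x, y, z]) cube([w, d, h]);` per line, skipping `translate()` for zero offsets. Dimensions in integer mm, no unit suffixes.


// leg_h = 423 − 35 = 388
translate([309, 382, 388]) cube([2062, 281, 35]);
translate([309, 382, 0]) cube([48, 48, 388]);
translate([309, 615, 0]) cube([48, 48, 388]);
translate([2323, 382, 0]) cube([48, 48, 388]);
translate([2323, 615, 0]) cube([48, 48, 388]);


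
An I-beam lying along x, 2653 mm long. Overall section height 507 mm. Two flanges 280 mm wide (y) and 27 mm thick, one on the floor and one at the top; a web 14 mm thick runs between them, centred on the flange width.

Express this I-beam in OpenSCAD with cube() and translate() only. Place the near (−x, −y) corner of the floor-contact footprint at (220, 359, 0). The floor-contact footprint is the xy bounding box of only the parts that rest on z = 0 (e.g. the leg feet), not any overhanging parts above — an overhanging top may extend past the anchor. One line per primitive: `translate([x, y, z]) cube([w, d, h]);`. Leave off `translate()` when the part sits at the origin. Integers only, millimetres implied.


translate([220, 359, 0]) cube([2653, 280, 27]);
translate([220, 492, 27]) cube([2653, 14, 453]);
translate([220, 359, 480]) cube([2653, 280, 27]);


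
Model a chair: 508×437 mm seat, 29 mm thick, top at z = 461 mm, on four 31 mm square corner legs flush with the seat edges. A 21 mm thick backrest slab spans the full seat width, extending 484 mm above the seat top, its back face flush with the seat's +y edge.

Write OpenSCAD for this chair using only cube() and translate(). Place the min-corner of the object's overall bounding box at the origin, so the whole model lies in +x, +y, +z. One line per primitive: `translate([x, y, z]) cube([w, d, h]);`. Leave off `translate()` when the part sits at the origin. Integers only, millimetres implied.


// leg_h = 461 - 29 = 432
translate([0, 0, 432]) cube([508, 437, 29]);
cube([31, 31, 432]);
translate([477, 0, 0]) cube([31, 31, 432]);
translate([0, 406, 0]) cube([31, 31, 432]);
translate([477, 406, 0]) cube([31, 31, 432]);
translate([0, 416, 461]) cube([508, 21, 484]);


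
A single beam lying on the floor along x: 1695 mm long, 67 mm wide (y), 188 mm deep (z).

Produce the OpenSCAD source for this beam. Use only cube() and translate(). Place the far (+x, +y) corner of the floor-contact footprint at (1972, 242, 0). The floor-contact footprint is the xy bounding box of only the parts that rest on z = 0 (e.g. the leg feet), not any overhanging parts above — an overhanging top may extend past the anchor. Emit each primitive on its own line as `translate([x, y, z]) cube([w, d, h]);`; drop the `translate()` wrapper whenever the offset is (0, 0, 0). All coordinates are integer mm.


translate([277, 175, 0]) cube([1695, 67, 188]);


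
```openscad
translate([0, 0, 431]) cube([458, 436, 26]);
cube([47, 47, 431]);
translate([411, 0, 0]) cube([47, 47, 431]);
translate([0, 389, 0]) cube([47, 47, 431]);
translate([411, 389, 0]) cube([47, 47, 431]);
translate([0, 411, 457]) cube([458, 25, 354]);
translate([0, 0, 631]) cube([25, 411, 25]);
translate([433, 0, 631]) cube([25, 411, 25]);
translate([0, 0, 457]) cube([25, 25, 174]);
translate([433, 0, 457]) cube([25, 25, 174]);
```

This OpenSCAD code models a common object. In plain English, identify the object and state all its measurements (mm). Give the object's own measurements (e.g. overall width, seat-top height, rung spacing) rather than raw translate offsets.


A chair. The seat is a 458×436×26 mm slab with its top at z = 457 mm, on four 47×47 mm corner legs (flush with the seat edges, standing on z = 0). A flat backrest 25 mm thick, 354 mm tall, spans the full seat width and rises from the seat top along its +y edge, rear face flush with the rear of the seat. Two armrests of 25×25 mm section run along each side from the seat's front edge to the front of the backrest, top faces 199 mm above the seat top and outer faces flush with the seat's x-edges; a 25×25 mm post under the front of each armrest stands on the seat at the front corner.


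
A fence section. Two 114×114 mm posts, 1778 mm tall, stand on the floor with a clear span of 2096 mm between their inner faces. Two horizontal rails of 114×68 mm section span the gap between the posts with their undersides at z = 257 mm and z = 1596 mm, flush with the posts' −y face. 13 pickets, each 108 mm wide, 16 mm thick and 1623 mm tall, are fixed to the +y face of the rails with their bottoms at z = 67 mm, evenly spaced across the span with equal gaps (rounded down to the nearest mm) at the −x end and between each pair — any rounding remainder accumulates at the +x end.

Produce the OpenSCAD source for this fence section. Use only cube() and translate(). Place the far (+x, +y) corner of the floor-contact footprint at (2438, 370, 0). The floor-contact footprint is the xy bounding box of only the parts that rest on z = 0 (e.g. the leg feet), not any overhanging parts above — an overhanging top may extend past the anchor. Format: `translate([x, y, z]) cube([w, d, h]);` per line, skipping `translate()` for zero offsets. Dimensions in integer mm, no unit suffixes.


translate([114, 256, 0]) cube([114, 114, 1778]);
translate([2324, 256, 0]) cube([114, 114, 1778]);
translate([228, 256, 257]) cube([2096, 114, 68]);
translate([228, 256, 1596]) cube([2096, 114, 68]);
translate([277, 370, 67]) cube([108, 16, 1623]);
translate([434, 370, 67]) cube([108, 16, 1623]);
translate([591, 370, 67]) cube([108, 16, 1623]);
translate([748, 370, 67]) cube([108, 16, 1623]);
translate([905, 370, 67]) cube([108, 16, 1623]);
translate([1062, 370, 67]) cube([108, 16, 1623]);
translate([1219, 370, 67]) cube([108, 16, 1623]);
translate([1376, 370, 67]) cube([108, 16, 1623]);
translate([1533, 370, 67]) cube([108, 16, 1623]);
translate([1690, 370, 67]) cube([108, 16, 1623]);
translate([1847, 370, 67]) cube([108, 16, 1623]);
translate([2004, 370, 67]) cube([108, 16, 1623]);
translate([2161, 370, 67]) cube([108, 16, 1623]);


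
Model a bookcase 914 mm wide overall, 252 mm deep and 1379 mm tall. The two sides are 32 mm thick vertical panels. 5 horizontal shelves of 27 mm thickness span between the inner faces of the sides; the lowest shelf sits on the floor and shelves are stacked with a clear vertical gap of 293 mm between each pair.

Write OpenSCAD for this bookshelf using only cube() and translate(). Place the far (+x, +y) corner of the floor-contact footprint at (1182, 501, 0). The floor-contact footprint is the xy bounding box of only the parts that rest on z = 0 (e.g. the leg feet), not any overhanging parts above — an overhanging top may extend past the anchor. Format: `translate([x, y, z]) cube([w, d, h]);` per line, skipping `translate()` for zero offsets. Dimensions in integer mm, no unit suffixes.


translate([268, 249, 0]) cube([32, 252, 1379]);
translate([1150, 249, 0]) cube([32, 252, 1379]);
translate([300, 249, 0]) cube([850, 252, 27]);
translate([300, 249, 320]) cube([850, 252, 27]);
translate([300, 249, 640]) cube([850, 252, 27]);
translate([300, 249, 960]) cube([850, 252, 27]);
translate([300, 249, 1280]) cube([850, 252, 27]);


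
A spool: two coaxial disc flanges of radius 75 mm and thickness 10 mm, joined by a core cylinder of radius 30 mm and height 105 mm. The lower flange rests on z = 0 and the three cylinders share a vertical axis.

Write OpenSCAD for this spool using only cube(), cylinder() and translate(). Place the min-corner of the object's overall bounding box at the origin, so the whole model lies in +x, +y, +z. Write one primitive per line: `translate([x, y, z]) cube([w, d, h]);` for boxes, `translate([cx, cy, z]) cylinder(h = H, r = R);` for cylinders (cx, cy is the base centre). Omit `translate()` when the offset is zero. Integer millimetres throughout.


translate([75, 75, 0]) cylinder(h = 10, r = 75);
translate([75, 75, 10]) cylinder(h = 105, r = 30);
translate([75, 75, 115]) cylinder(h = 10, r = 75);


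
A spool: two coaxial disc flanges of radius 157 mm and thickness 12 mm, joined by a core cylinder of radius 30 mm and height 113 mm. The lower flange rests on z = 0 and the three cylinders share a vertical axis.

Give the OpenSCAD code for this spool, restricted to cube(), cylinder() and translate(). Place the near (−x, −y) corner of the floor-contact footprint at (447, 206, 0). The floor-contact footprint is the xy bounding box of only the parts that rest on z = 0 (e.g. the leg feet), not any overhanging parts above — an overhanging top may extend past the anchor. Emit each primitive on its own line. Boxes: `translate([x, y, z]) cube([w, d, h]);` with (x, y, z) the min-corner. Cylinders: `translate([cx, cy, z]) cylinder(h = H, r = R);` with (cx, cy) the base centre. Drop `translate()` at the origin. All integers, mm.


translate([604, 363, 0]) cylinder(h = 12, r = 157);
translate([604, 363, 12]) cylinder(h = 113, r = 30);
translate([604, 363, 125]) cylinder(h = 12, r = 157);
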